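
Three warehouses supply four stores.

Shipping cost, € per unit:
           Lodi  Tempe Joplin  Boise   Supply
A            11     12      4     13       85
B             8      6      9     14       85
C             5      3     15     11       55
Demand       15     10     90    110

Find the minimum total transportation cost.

An optimal shipping plan:
  A->Joplin: 85 × €4 = €340
  B->Joplin: 5 × €9 = €45
  B->Boise: 80 × €14 = €1120
  C->Lodi: 15 × €5 = €75
  C->Tempe: 10 × €3 = €30
  C->Boise: 30 × €11 = €330
Total = 340 + 45 + 1120 + 75 + 30 + 330 = €1940.

1940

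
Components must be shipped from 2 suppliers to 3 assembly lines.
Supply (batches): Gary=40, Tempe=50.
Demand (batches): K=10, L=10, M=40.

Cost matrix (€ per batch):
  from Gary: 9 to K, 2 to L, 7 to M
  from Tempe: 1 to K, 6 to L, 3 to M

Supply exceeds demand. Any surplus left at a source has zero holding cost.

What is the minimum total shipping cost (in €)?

150

Optimal allocation:
  Gary->L: 10 × €2 = €20
  Tempe->K: 10 × €1 = €10
  Tempe->M: 40 × €3 = €120
Total = 20 + 10 + 120 = €150.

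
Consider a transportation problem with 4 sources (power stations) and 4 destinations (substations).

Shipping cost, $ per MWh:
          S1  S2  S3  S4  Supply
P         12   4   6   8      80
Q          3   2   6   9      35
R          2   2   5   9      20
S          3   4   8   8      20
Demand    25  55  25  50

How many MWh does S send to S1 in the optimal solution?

20

The minimum-cost plan:
  P->S2: 5 × $4 = $20
  P->S3: 25 × $6 = $150
  P->S4: 50 × $8 = $400
  Q->S2: 35 × $2 = $70
  R->S1: 5 × $2 = $10
  R->S2: 15 × $2 = $30
  S->S1: 20 × $3 = $60
Total cost = $740.
So S→S1 carries 20 MWh.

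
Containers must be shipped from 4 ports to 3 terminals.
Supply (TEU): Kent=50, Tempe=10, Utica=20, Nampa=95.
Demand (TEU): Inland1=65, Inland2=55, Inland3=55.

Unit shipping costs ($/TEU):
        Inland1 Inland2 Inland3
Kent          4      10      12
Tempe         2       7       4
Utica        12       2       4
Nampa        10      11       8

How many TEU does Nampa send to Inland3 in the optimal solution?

Optimal shipments:
  Kent→Inland1: 50 × $4 = $200
  Tempe→Inland1: 10 × $2 = $20
  Utica→Inland2: 20 × $2 = $40
  Nampa→Inland1: 5 × $10 = $50
  Nampa→Inland2: 35 × $11 = $385
  Nampa→Inland3: 55 × $8 = $440
Total cost = $1135.
So Nampa→Inland3 carries 55 TEU.

55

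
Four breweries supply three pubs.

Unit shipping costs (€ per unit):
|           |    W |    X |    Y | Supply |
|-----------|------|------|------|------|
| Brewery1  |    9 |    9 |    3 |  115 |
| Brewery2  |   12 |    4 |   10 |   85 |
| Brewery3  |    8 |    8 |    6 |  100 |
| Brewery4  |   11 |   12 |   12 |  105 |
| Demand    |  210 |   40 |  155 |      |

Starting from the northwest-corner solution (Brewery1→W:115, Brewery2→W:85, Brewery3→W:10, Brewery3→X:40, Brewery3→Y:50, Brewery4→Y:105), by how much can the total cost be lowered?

Current plan cost = 115·9 + 85·12 + 10·8 + 40·8 + 50·6 + 105·12 = €4015.
Optimal plan:
  Brewery1–Y: 115 kegs
  Brewery2–W: 5 kegs
  Brewery2–X: 40 kegs
  Brewery2–Y: 40 kegs
  Brewery3–W: 100 kegs
  Brewery4–W: 105 kegs
Optimal cost = €2920.
Saving = 4015 − 2920 = €1095.

1095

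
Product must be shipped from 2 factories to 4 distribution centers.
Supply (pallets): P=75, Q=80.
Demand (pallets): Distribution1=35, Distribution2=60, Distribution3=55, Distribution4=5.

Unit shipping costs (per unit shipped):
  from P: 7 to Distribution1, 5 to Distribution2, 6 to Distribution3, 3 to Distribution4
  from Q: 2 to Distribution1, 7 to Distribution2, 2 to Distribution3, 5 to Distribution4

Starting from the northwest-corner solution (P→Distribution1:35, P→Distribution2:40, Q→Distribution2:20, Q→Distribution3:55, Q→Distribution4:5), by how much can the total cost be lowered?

185

Current plan cost = 35·7 + 40·5 + 20·7 + 55·2 + 5·5 = 720.
Optimal plan:
  P to Distribution2: 60 × 5 = 300
  P to Distribution3: 10 × 6 = 60
  P to Distribution4: 5 × 3 = 15
  Q to Distribution1: 35 × 2 = 70
  Q to Distribution3: 45 × 2 = 90
Optimal cost = 535.
Saving = 720 − 535 = 185.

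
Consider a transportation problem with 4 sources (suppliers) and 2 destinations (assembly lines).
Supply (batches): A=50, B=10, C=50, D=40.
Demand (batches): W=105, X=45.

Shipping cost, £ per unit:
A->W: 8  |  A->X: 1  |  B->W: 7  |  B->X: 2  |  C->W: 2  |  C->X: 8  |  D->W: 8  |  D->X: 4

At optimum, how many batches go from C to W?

50

The minimum-cost plan:
  A–W: 5 × £8 = £40
  A–X: 45 × £1 = £45
  B–W: 10 × £7 = £70
  C–W: 50 × £2 = £100
  D–W: 40 × £8 = £320
Total cost = £575.
So C→W carries 50 batches.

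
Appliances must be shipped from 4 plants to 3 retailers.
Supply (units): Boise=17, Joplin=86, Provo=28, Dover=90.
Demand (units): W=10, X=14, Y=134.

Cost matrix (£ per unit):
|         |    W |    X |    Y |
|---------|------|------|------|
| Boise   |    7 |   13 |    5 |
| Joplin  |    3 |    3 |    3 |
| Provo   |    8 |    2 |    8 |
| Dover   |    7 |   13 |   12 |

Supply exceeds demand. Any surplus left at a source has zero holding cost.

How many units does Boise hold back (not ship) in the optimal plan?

0

Minimum-cost shipments:
  Boise->Y: 17 units
  Joplin->Y: 86 units
  Provo->X: 14 units
  Provo->Y: 14 units
  Dover->W: 10 units
  Dover->Y: 17 units
Total cost = £757.
Boise ships 17 of its 17, leaving 0.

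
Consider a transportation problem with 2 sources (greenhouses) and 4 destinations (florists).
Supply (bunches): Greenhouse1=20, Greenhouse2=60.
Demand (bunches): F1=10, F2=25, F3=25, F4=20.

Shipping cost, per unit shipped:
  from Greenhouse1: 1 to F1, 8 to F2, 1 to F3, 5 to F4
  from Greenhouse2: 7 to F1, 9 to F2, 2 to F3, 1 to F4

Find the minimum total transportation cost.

295

An optimal shipping plan:
  Greenhouse1→F1: 10 bunches
  Greenhouse1→F2: 10 bunches
  Greenhouse2→F2: 15 bunches
  Greenhouse2→F3: 25 bunches
  Greenhouse2→F4: 20 bunches
Total cost = 295.
(Supply check: Greenhouse1 ships 20; Greenhouse2 ships 60.)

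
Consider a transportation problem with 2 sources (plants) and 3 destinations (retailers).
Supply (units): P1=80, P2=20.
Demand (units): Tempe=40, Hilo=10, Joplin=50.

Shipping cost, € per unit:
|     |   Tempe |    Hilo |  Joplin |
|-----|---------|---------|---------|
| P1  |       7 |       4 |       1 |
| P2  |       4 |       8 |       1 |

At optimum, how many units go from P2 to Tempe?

20

Solving gives:
  P1->Tempe: 20 × €7 = €140
  P1->Hilo: 10 × €4 = €40
  P1->Joplin: 50 × €1 = €50
  P2->Tempe: 20 × €4 = €80
Total cost = €310.
So P2→Tempe carries 20 units.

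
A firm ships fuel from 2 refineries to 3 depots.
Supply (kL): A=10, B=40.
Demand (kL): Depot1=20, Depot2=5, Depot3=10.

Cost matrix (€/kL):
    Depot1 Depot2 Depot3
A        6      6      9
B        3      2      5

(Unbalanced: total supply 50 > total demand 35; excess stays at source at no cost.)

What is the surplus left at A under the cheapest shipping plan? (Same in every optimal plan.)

10

An optimal plan:
  B->Depot1: 20 × €3 = €60
  B->Depot2: 5 × €2 = €10
  B->Depot3: 10 × €5 = €50
Total cost = €120.
A ships 0 of its 10, leaving 10.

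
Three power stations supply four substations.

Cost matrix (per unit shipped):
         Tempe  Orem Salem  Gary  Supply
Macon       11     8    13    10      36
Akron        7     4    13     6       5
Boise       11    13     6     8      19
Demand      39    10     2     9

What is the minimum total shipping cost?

573

An optimal shipping plan:
  Macon–Tempe: 26 × 11 = 286
  Macon–Orem: 10 × 8 = 80
  Akron–Tempe: 5 × 7 = 35
  Boise–Tempe: 8 × 11 = 88
  Boise–Salem: 2 × 6 = 12
  Boise–Gary: 9 × 8 = 72
Total = 286 + 80 + 35 + 88 + 12 + 72 = 573.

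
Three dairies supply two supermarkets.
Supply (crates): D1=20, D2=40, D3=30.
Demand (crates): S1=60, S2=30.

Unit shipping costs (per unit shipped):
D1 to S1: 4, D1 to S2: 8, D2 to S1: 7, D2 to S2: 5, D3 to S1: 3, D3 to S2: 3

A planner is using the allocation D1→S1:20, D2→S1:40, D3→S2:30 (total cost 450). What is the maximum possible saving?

Current plan cost = 20·4 + 40·7 + 30·3 = 450.
Optimal plan:
  D1->S1: 20 × 4 = 80
  D2->S1: 10 × 7 = 70
  D2->S2: 30 × 5 = 150
  D3->S1: 30 × 3 = 90
Optimal cost = 390.
Saving = 450 − 390 = 60.

60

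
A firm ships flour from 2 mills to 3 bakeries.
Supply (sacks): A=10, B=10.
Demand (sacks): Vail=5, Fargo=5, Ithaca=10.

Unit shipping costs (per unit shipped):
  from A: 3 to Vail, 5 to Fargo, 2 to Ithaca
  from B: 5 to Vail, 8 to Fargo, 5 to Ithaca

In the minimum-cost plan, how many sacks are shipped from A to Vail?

Solving gives:
  A–Fargo: 5 × 5 = 25
  A–Ithaca: 5 × 2 = 10
  B–Vail: 5 × 5 = 25
  B–Ithaca: 5 × 5 = 25
Total cost = 85.
The route A→Vail is not used.

0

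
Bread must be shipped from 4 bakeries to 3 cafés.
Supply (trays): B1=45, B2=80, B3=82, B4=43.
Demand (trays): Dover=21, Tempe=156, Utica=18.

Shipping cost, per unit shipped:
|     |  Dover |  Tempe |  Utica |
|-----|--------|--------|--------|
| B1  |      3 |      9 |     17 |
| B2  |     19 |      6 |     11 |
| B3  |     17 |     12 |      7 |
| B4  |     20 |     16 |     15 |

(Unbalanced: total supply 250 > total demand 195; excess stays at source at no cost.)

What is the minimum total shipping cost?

1509

A cheapest plan:
  B1→Dover: 21 trays
  B1→Tempe: 24 trays
  B2→Tempe: 80 trays
  B3→Tempe: 52 trays
  B3→Utica: 18 trays
Total cost = 1509.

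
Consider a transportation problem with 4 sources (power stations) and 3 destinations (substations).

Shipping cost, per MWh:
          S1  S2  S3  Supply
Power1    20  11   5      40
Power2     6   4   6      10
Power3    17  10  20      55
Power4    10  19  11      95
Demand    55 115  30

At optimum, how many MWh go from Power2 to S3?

0

Solving gives:
  Power1–S2: 40 × 11 = 440
  Power2–S2: 10 × 4 = 40
  Power3–S2: 55 × 10 = 550
  Power4–S1: 55 × 10 = 550
  Power4–S2: 10 × 19 = 190
  Power4–S3: 30 × 11 = 330
Total cost = 2100.
The route Power2→S3 is not used.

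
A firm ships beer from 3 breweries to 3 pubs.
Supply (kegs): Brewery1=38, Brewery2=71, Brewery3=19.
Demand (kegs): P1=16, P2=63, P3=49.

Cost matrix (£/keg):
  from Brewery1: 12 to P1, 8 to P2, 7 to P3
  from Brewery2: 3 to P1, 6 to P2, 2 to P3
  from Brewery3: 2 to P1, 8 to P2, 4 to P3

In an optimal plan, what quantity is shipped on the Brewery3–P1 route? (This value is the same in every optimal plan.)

The minimum-cost plan:
  Brewery1→P2: 38 × £8 = £304
  Brewery2→P2: 22 × £6 = £132
  Brewery2→P3: 49 × £2 = £98
  Brewery3→P1: 16 × £2 = £32
  Brewery3→P2: 3 × £8 = £24
Total cost = £590.
So Brewery3→P1 carries 16 kegs.

16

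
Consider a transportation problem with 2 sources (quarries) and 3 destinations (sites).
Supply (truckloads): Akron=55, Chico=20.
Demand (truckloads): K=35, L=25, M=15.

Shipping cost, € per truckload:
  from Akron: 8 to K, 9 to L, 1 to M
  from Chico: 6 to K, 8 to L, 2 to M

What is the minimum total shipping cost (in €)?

A cheapest plan:
  Akron->K: 15 × €8 = €120
  Akron->L: 25 × €9 = €225
  Akron->M: 15 × €1 = €15
  Chico->K: 20 × €6 = €120
Total = 120 + 225 + 15 + 120 = €480.
(Supply check: Akron ships 55; Chico ships 20.)

480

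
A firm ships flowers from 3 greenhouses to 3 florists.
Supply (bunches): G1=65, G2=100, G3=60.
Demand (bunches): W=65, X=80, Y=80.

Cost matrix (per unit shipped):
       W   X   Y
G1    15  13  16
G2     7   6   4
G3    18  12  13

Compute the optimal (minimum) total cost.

A cheapest plan:
  G1 to W: 45 × 15 = 675
  G1 to X: 20 × 13 = 260
  G2 to W: 20 × 7 = 140
  G2 to Y: 80 × 4 = 320
  G3 to X: 60 × 12 = 720
Total = 675 + 260 + 140 + 320 + 720 = 2115.

2115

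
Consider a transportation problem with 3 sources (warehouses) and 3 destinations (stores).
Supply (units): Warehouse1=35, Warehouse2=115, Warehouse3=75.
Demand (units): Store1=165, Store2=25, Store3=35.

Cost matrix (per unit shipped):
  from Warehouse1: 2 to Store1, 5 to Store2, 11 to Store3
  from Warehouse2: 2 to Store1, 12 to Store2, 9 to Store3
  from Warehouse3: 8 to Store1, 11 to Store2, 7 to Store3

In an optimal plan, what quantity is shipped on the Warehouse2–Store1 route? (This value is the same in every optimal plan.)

Optimal shipments:
  Warehouse1→Store1: 10 × 2 = 20
  Warehouse1→Store2: 25 × 5 = 125
  Warehouse2→Store1: 115 × 2 = 230
  Warehouse3→Store1: 40 × 8 = 320
  Warehouse3→Store3: 35 × 7 = 245
Total cost = 940.
So Warehouse2→Store1 carries 115 units.

115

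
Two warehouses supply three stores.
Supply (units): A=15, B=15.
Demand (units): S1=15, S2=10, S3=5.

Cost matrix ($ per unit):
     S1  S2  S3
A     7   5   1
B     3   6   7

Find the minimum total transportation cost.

100

One minimum-cost allocation:
  A→S2: 10 × $5 = $50
  A→S3: 5 × $1 = $5
  B→S1: 15 × $3 = $45
Total = 50 + 5 + 45 = $100.
(Supply check: A ships 15; B ships 15.)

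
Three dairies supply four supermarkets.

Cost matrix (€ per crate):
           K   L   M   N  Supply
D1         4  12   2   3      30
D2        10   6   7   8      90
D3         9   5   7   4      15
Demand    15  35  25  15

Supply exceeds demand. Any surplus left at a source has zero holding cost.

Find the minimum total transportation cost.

430

An optimal shipping plan:
  D1–K: 15 × €4 = €60
  D1–M: 15 × €2 = €30
  D2–L: 35 × €6 = €210
  D2–M: 10 × €7 = €70
  D3–N: 15 × €4 = €60
Total = 60 + 30 + 210 + 70 + 60 = €430.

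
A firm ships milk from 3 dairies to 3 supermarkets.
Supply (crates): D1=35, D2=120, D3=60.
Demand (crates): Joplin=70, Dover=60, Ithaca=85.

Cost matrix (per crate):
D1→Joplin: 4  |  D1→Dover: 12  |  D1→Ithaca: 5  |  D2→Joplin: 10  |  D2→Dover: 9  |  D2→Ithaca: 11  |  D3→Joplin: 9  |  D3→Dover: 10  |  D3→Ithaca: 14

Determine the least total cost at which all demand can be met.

A cheapest plan:
  D1 to Ithaca: 35 crates
  D2 to Joplin: 10 crates
  D2 to Dover: 60 crates
  D2 to Ithaca: 50 crates
  D3 to Joplin: 60 crates
Total cost = 1905.
(Supply check: D1 ships 35; D2 ships 120; D3 ships 60.)

1905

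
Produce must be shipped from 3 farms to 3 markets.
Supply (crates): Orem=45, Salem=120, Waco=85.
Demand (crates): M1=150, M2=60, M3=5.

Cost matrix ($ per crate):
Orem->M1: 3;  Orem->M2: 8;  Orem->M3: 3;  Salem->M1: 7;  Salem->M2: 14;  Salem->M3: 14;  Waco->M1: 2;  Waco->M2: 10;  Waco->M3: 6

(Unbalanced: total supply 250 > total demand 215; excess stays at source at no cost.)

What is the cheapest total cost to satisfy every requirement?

A cheapest plan:
  Orem→M2: 40 crates
  Orem→M3: 5 crates
  Salem→M1: 65 crates
  Salem→M2: 20 crates
  Waco→M1: 85 crates
Total cost = $1240.
(Supply check: Orem ships 45; Salem ships 85; Waco ships 85.)

1240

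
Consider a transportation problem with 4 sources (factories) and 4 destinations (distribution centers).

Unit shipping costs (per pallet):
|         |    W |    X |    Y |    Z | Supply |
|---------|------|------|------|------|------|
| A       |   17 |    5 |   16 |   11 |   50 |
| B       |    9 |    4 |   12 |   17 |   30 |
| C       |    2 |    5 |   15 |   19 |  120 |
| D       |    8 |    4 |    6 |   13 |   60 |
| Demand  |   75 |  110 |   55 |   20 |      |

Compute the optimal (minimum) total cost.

Optimal allocation:
  A->X: 30 × 5 = 150
  A->Z: 20 × 11 = 220
  B->X: 30 × 4 = 120
  C->W: 75 × 2 = 150
  C->X: 45 × 5 = 225
  D->X: 5 × 4 = 20
  D->Y: 55 × 6 = 330
Total = 150 + 220 + 120 + 150 + 225 + 20 + 330 = 1215.
(Supply check: A ships 50; B ships 30; C ships 120; D ships 60.)

1215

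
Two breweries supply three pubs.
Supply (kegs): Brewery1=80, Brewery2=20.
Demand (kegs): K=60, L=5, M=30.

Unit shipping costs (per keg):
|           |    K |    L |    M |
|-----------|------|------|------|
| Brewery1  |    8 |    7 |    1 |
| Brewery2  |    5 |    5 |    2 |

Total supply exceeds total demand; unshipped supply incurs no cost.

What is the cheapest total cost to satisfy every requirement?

An optimal shipping plan:
  Brewery1→K: 40 × 8 = 320
  Brewery1→L: 5 × 7 = 35
  Brewery1→M: 30 × 1 = 30
  Brewery2→K: 20 × 5 = 100
Total = 320 + 35 + 30 + 100 = 485.
(Supply check: Brewery1 ships 75; Brewery2 ships 20.)

485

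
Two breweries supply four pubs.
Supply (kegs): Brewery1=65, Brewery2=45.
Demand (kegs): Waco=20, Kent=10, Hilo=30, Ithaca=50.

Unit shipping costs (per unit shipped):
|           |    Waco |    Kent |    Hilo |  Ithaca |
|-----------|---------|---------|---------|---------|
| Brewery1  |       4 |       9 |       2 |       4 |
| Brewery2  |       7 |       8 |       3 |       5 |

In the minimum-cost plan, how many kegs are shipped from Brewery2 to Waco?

0

Optimal shipments:
  Brewery1→Waco: 20 × 4 = 80
  Brewery1→Hilo: 30 × 2 = 60
  Brewery1→Ithaca: 15 × 4 = 60
  Brewery2→Kent: 10 × 8 = 80
  Brewery2→Ithaca: 35 × 5 = 175
Total cost = 455.
The route Brewery2→Waco is not used.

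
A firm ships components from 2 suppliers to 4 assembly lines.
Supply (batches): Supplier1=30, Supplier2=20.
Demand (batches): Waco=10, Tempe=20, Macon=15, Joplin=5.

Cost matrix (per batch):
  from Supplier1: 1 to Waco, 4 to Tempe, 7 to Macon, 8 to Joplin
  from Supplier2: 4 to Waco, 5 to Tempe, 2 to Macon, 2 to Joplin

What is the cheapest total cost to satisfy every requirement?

A cheapest plan:
  Supplier1→Waco: 10 × 1 = 10
  Supplier1→Tempe: 20 × 4 = 80
  Supplier2→Macon: 15 × 2 = 30
  Supplier2→Joplin: 5 × 2 = 10
Total = 10 + 80 + 30 + 10 = 130.
(Supply check: Supplier1 ships 30; Supplier2 ships 20.)

130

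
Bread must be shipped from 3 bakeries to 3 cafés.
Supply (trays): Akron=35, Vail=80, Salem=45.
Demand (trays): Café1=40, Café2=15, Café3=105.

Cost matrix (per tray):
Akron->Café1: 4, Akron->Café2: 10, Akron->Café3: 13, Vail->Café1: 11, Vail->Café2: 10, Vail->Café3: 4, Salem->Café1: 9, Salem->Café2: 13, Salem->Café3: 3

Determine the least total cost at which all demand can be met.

A cheapest plan:
  Akron->Café1: 35 × 4 = 140
  Vail->Café2: 15 × 10 = 150
  Vail->Café3: 65 × 4 = 260
  Salem->Café1: 5 × 9 = 45
  Salem->Café3: 40 × 3 = 120
Total = 140 + 150 + 260 + 45 + 120 = 715.
(Supply check: Akron ships 35; Vail ships 80; Salem ships 45.)

715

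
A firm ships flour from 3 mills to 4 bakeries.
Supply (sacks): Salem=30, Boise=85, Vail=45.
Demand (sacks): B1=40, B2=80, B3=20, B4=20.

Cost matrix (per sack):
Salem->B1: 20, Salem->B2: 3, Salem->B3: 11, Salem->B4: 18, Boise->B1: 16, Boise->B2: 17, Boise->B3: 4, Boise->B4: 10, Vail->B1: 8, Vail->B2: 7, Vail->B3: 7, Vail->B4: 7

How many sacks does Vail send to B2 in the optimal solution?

45

The minimum-cost plan:
  Salem→B2: 30 × 3 = 90
  Boise→B1: 40 × 16 = 640
  Boise→B2: 5 × 17 = 85
  Boise→B3: 20 × 4 = 80
  Boise→B4: 20 × 10 = 200
  Vail→B2: 45 × 7 = 315
Total cost = 1410.
So Vail→B2 carries 45 sacks.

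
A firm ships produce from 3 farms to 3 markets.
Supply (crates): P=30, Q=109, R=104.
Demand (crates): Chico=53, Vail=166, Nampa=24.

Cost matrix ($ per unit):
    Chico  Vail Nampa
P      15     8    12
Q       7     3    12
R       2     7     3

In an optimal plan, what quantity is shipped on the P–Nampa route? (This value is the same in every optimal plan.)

0

The minimum-cost plan:
  P→Vail: 30 × $8 = $240
  Q→Vail: 109 × $3 = $327
  R→Chico: 53 × $2 = $106
  R→Vail: 27 × $7 = $189
  R→Nampa: 24 × $3 = $72
Total cost = $934.
The route P→Nampa is not used.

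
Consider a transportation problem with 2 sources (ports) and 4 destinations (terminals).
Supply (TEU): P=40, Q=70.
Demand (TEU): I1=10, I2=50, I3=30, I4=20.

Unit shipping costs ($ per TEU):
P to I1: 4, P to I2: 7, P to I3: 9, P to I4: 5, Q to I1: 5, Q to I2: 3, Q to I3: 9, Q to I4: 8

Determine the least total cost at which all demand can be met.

560

One minimum-cost allocation:
  P to I1: 10 × $4 = $40
  P to I3: 10 × $9 = $90
  P to I4: 20 × $5 = $100
  Q to I2: 50 × $3 = $150
  Q to I3: 20 × $9 = $180
Total = 40 + 90 + 100 + 150 + 180 = $560.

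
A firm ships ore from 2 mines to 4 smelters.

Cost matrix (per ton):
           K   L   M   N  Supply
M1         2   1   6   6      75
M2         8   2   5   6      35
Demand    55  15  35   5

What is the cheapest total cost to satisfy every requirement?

330

A cheapest plan:
  M1 to K: 55 × 2 = 110
  M1 to L: 15 × 1 = 15
  M1 to N: 5 × 6 = 30
  M2 to M: 35 × 5 = 175
Total = 110 + 15 + 30 + 175 = 330.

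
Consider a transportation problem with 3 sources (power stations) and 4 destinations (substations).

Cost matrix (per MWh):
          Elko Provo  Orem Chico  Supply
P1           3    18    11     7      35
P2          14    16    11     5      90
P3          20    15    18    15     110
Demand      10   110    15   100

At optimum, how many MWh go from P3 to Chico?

0

Optimal shipments:
  P1->Elko: 10 × 3 = 30
  P1->Orem: 15 × 11 = 165
  P1->Chico: 10 × 7 = 70
  P2->Chico: 90 × 5 = 450
  P3->Provo: 110 × 15 = 1650
Total cost = 2365.
The route P3→Chico is not used.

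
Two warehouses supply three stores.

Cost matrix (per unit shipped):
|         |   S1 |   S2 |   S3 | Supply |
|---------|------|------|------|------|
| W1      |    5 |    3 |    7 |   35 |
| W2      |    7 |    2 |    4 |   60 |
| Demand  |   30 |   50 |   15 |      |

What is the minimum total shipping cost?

315

A cheapest plan:
  W1→S1: 30 units
  W1→S2: 5 units
  W2→S2: 45 units
  W2→S3: 15 units
Total cost = 315.
(Supply check: W1 ships 35; W2 ships 60.)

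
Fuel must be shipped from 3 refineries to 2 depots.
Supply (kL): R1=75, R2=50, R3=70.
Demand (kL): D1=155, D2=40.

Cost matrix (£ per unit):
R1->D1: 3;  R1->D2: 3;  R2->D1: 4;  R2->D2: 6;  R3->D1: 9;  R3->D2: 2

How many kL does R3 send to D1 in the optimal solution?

30

The minimum-cost plan:
  R1->D1: 75 × £3 = £225
  R2->D1: 50 × £4 = £200
  R3->D1: 30 × £9 = £270
  R3->D2: 40 × £2 = £80
Total cost = £775.
So R3→D1 carries 30 kL.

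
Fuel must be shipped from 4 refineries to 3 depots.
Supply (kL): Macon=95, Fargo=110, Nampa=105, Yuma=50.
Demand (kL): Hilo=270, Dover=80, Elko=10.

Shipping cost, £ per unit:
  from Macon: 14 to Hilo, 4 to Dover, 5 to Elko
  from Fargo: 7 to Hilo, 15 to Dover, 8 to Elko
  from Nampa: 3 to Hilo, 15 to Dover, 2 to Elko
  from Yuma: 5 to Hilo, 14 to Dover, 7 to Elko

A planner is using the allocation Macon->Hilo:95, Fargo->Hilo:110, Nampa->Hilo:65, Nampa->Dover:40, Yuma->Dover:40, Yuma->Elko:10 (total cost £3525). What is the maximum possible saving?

Current plan cost = 95·14 + 110·7 + 65·3 + 40·15 + 40·14 + 10·7 = £3525.
Optimal plan:
  Macon->Hilo: 5 kL
  Macon->Dover: 80 kL
  Macon->Elko: 10 kL
  Fargo->Hilo: 110 kL
  Nampa->Hilo: 105 kL
  Yuma->Hilo: 50 kL
Optimal cost = £1775.
Saving = 3525 − 1775 = £1750.

1750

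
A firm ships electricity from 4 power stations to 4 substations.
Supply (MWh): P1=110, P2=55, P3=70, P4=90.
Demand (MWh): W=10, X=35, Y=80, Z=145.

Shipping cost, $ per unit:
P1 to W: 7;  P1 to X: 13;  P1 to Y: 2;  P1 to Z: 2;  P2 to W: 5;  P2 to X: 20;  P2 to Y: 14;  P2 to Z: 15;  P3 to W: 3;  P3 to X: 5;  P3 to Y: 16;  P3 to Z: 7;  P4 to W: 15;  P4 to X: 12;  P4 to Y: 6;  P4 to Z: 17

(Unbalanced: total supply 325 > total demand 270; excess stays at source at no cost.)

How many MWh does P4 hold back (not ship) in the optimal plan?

10

An optimal plan:
  P1 to Z: 110 × $2 = $220
  P2 to W: 10 × $5 = $50
  P3 to X: 35 × $5 = $175
  P3 to Z: 35 × $7 = $245
  P4 to Y: 80 × $6 = $480
Total cost = $1170.
P4 ships 80 of its 90, leaving 10.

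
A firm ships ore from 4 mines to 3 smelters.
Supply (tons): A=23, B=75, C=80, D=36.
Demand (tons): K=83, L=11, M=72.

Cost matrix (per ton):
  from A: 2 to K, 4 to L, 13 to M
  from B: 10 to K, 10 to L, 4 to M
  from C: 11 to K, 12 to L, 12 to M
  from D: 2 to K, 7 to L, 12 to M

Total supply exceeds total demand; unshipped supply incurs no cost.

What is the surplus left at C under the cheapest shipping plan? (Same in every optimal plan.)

Minimum-cost shipments:
  A to K: 23 tons
  B to L: 3 tons
  B to M: 72 tons
  C to K: 24 tons
  C to L: 8 tons
  D to K: 36 tons
Total cost = 796.
C ships 32 of its 80, leaving 48.

48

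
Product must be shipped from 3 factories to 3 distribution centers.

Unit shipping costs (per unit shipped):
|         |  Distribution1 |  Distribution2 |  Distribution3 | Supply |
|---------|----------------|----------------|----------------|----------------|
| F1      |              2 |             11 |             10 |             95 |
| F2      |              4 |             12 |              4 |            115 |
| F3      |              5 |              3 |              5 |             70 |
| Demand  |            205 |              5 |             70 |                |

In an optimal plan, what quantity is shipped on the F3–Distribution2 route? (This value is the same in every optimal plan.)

Solving gives:
  F1→Distribution1: 95 × 2 = 190
  F2→Distribution1: 45 × 4 = 180
  F2→Distribution3: 70 × 4 = 280
  F3→Distribution1: 65 × 5 = 325
  F3→Distribution2: 5 × 3 = 15
Total cost = 990.
So F3→Distribution2 carries 5 pallets.

5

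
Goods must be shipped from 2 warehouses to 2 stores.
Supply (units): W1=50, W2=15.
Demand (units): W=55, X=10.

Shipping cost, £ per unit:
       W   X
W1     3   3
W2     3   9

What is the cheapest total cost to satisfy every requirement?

195

One minimum-cost allocation:
  W1–W: 40 × £3 = £120
  W1–X: 10 × £3 = £30
  W2–W: 15 × £3 = £45
Total = 120 + 30 + 45 = £195.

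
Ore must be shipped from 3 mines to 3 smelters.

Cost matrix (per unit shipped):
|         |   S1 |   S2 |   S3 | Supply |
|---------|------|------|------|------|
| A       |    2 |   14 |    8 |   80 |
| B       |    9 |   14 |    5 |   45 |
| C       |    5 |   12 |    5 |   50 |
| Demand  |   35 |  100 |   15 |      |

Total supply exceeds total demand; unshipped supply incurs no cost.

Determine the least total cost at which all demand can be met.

A cheapest plan:
  A->S1: 35 × 2 = 70
  A->S2: 45 × 14 = 630
  B->S2: 5 × 14 = 70
  B->S3: 15 × 5 = 75
  C->S2: 50 × 12 = 600
Total = 70 + 630 + 70 + 75 + 600 = 1445.

1445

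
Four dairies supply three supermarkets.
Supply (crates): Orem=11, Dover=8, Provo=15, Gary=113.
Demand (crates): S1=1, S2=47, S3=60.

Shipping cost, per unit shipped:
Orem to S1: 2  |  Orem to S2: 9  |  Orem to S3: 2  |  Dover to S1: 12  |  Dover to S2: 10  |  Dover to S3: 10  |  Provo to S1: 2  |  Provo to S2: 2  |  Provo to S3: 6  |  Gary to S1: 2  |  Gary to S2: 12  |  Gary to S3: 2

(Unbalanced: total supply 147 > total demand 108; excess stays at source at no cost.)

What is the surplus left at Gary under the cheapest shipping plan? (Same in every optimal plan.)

Minimum-cost shipments:
  Orem→S2: 11 × 9 = 99
  Dover→S2: 8 × 10 = 80
  Provo→S2: 15 × 2 = 30
  Gary→S1: 1 × 2 = 2
  Gary→S2: 13 × 12 = 156
  Gary→S3: 60 × 2 = 120
Total cost = 487.
Gary ships 74 of its 113, leaving 39.

39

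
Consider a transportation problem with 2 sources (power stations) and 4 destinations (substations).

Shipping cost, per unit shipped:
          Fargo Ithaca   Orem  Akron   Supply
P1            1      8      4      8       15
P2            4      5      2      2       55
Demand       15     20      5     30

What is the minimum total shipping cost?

One minimum-cost allocation:
  P1 to Fargo: 15 × 1 = 15
  P2 to Ithaca: 20 × 5 = 100
  P2 to Orem: 5 × 2 = 10
  P2 to Akron: 30 × 2 = 60
Total = 15 + 100 + 10 + 60 = 185.

185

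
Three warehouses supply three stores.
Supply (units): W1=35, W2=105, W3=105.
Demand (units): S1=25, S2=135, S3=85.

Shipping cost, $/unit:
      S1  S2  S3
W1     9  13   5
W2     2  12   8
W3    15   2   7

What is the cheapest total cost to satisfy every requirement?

A cheapest plan:
  W1–S3: 35 × $5 = $175
  W2–S1: 25 × $2 = $50
  W2–S2: 30 × $12 = $360
  W2–S3: 50 × $8 = $400
  W3–S2: 105 × $2 = $210
Total = 175 + 50 + 360 + 400 + 210 = $1195.
(Supply check: W1 ships 35; W2 ships 105; W3 ships 105.)

1195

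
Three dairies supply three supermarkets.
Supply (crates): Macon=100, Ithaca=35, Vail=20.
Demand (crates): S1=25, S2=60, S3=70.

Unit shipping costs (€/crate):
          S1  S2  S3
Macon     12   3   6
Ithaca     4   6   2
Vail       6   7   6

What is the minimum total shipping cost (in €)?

An optimal shipping plan:
  Macon–S2: 60 × €3 = €180
  Macon–S3: 40 × €6 = €240
  Ithaca–S1: 5 × €4 = €20
  Ithaca–S3: 30 × €2 = €60
  Vail–S1: 20 × €6 = €120
Total = 180 + 240 + 20 + 60 + 120 = €620.

620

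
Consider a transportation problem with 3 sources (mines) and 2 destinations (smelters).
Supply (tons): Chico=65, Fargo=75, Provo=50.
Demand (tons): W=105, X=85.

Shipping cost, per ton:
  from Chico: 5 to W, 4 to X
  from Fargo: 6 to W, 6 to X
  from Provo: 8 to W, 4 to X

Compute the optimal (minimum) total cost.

A cheapest plan:
  Chico->W: 30 × 5 = 150
  Chico->X: 35 × 4 = 140
  Fargo->W: 75 × 6 = 450
  Provo->X: 50 × 4 = 200
Total = 150 + 140 + 450 + 200 = 940.

940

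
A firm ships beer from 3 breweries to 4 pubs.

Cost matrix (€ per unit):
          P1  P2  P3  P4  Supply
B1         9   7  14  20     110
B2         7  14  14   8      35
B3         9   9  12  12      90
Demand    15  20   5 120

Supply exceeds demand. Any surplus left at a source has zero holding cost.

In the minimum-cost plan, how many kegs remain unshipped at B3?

0

An optimal plan:
  B1–P1: 15 kegs
  B1–P2: 20 kegs
  B2–P4: 35 kegs
  B3–P3: 5 kegs
  B3–P4: 85 kegs
Total cost = €1635.
B3 ships 90 of its 90, leaving 0.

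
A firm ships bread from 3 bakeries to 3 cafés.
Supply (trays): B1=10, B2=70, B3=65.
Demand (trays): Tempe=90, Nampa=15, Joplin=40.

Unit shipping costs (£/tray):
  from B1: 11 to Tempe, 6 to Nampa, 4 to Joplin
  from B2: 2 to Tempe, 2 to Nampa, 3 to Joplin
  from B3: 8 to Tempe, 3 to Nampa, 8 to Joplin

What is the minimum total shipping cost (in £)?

625

Optimal allocation:
  B1 to Joplin: 10 trays
  B2 to Tempe: 70 trays
  B3 to Tempe: 20 trays
  B3 to Nampa: 15 trays
  B3 to Joplin: 30 trays
Total cost = £625.
(Supply check: B1 ships 10; B2 ships 70; B3 ships 65.)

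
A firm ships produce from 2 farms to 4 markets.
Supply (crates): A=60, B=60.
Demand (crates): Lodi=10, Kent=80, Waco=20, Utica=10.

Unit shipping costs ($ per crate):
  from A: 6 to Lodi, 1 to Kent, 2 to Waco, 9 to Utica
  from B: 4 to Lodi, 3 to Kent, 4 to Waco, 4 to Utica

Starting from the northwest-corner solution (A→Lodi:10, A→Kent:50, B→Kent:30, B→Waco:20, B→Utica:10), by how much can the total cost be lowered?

Current plan cost = 10·6 + 50·1 + 30·3 + 20·4 + 10·4 = $320.
Optimal plan:
  A→Kent: 40 crates
  A→Waco: 20 crates
  B→Lodi: 10 crates
  B→Kent: 40 crates
  B→Utica: 10 crates
Optimal cost = $280.
Saving = 320 − 280 = $40.

40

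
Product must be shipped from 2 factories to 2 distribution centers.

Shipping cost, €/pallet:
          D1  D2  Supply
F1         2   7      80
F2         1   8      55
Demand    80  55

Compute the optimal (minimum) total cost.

490

An optimal shipping plan:
  F1→D1: 25 pallets
  F1→D2: 55 pallets
  F2→D1: 55 pallets
Total cost = €490.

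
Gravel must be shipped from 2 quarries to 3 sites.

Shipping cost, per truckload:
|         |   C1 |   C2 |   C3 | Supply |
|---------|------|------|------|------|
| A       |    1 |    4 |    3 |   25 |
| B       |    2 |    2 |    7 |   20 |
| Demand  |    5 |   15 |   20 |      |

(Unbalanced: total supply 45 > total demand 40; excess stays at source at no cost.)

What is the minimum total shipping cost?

95

One minimum-cost allocation:
  A to C1: 5 × 1 = 5
  A to C3: 20 × 3 = 60
  B to C2: 15 × 2 = 30
Total = 5 + 60 + 30 = 95.
(Supply check: A ships 25; B ships 15.)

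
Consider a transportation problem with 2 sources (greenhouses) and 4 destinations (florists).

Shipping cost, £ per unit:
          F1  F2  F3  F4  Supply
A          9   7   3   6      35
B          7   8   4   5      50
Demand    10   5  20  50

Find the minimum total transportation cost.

425

An optimal shipping plan:
  A->F2: 5 × £7 = £35
  A->F3: 20 × £3 = £60
  A->F4: 10 × £6 = £60
  B->F1: 10 × £7 = £70
  B->F4: 40 × £5 = £200
Total = 35 + 60 + 60 + 70 + 200 = £425.
(Supply check: A ships 35; B ships 50.)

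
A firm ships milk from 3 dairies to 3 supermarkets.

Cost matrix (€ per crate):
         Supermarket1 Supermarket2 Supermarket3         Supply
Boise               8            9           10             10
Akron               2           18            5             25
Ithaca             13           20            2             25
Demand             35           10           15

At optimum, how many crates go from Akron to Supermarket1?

Solving gives:
  Boise–Supermarket2: 10 × €9 = €90
  Akron–Supermarket1: 25 × €2 = €50
  Ithaca–Supermarket1: 10 × €13 = €130
  Ithaca–Supermarket3: 15 × €2 = €30
Total cost = €300.
So Akron→Supermarket1 carries 25 crates.

25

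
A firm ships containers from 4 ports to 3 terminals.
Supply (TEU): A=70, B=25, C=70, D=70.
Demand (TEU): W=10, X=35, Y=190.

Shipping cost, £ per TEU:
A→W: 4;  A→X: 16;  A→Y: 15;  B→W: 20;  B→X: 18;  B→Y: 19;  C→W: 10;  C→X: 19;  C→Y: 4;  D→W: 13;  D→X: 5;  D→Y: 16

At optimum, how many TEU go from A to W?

Optimal shipments:
  A–W: 10 × £4 = £40
  A–Y: 60 × £15 = £900
  B–Y: 25 × £19 = £475
  C–Y: 70 × £4 = £280
  D–X: 35 × £5 = £175
  D–Y: 35 × £16 = £560
Total cost = £2430.
So A→W carries 10 TEU.

10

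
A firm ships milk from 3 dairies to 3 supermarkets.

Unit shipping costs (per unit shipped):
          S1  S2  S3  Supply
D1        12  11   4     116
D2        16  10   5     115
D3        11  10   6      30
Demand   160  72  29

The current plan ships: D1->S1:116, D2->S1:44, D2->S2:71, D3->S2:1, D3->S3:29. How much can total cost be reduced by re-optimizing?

Current plan cost = 116·12 + 44·16 + 71·10 + 1·10 + 29·6 = 2990.
Optimal plan:
  D1->S1: 116 crates
  D2->S1: 14 crates
  D2->S2: 72 crates
  D2->S3: 29 crates
  D3->S1: 30 crates
Optimal cost = 2811.
Saving = 2990 − 2811 = 179.

179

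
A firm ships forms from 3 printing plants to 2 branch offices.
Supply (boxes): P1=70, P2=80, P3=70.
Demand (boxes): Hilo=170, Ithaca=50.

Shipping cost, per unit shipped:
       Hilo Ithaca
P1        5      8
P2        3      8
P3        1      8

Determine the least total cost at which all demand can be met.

A cheapest plan:
  P1→Hilo: 20 × 5 = 100
  P1→Ithaca: 50 × 8 = 400
  P2→Hilo: 80 × 3 = 240
  P3→Hilo: 70 × 1 = 70
Total = 100 + 400 + 240 + 70 = 810.
(Supply check: P1 ships 70; P2 ships 80; P3 ships 70.)

810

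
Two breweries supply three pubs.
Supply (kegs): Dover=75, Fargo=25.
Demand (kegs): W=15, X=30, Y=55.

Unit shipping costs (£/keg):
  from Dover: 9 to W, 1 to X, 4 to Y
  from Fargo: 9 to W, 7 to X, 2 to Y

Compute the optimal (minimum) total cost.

One minimum-cost allocation:
  Dover–W: 15 × £9 = £135
  Dover–X: 30 × £1 = £30
  Dover–Y: 30 × £4 = £120
  Fargo–Y: 25 × £2 = £50
Total = 135 + 30 + 120 + 50 = £335.

335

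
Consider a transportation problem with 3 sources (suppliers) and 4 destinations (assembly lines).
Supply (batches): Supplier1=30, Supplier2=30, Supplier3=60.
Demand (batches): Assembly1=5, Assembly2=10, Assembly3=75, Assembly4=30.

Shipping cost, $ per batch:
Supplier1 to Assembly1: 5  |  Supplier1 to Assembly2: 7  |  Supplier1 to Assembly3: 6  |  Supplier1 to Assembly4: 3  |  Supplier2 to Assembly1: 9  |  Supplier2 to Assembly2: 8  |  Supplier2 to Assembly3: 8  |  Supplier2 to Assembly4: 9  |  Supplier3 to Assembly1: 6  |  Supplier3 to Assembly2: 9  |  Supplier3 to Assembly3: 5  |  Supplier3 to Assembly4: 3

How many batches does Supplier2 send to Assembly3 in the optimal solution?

20

Solving gives:
  Supplier1->Assembly1: 5 × $5 = $25
  Supplier1->Assembly4: 25 × $3 = $75
  Supplier2->Assembly2: 10 × $8 = $80
  Supplier2->Assembly3: 20 × $8 = $160
  Supplier3->Assembly3: 55 × $5 = $275
  Supplier3->Assembly4: 5 × $3 = $15
Total cost = $630.
So Supplier2→Assembly3 carries 20 batches.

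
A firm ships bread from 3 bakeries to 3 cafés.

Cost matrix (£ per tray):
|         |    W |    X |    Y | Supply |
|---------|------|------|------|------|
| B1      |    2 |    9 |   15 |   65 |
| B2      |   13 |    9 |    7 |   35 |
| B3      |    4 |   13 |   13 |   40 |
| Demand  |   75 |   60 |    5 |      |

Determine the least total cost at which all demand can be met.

805

One minimum-cost allocation:
  B1–W: 35 × £2 = £70
  B1–X: 30 × £9 = £270
  B2–X: 30 × £9 = £270
  B2–Y: 5 × £7 = £35
  B3–W: 40 × £4 = £160
Total = 70 + 270 + 270 + 35 + 160 = £805.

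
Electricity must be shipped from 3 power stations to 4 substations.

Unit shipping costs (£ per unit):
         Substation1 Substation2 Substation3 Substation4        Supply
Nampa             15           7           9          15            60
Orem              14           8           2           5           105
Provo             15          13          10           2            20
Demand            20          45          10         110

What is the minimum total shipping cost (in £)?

An optimal shipping plan:
  Nampa→Substation1: 15 MWh
  Nampa→Substation2: 45 MWh
  Orem→Substation1: 5 MWh
  Orem→Substation3: 10 MWh
  Orem→Substation4: 90 MWh
  Provo→Substation4: 20 MWh
Total cost = £1120.
(Supply check: Nampa ships 60; Orem ships 105; Provo ships 20.)

1120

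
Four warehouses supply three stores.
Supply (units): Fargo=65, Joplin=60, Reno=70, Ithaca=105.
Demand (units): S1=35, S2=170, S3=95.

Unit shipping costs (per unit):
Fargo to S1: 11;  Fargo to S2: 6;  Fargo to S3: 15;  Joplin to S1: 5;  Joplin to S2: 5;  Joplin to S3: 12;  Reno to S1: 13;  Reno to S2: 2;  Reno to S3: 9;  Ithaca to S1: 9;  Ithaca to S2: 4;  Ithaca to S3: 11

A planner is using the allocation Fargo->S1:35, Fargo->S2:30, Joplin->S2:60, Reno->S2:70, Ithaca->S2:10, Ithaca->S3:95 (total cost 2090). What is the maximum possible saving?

175

Current plan cost = 35·11 + 30·6 + 60·5 + 70·2 + 10·4 + 95·11 = 2090.
Optimal plan:
  Fargo->S2: 65 × 6 = 390
  Joplin->S1: 35 × 5 = 175
  Joplin->S3: 25 × 12 = 300
  Reno->S3: 70 × 9 = 630
  Ithaca->S2: 105 × 4 = 420
Optimal cost = 1915.
Saving = 2090 − 1915 = 175.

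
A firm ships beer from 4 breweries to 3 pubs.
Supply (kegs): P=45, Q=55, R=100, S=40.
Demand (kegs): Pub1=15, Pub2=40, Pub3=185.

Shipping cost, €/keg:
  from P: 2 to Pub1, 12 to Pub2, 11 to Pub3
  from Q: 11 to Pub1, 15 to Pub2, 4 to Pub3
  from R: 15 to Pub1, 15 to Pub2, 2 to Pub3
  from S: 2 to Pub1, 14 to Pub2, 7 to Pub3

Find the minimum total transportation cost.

1140

A cheapest plan:
  P->Pub1: 5 kegs
  P->Pub2: 40 kegs
  Q->Pub3: 55 kegs
  R->Pub3: 100 kegs
  S->Pub1: 10 kegs
  S->Pub3: 30 kegs
Total cost = €1140.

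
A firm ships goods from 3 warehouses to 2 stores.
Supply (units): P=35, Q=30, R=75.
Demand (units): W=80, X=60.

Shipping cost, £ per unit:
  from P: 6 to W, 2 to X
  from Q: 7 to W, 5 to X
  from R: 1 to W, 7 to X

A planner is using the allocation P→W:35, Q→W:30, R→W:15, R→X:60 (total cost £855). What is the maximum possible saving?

550

Current plan cost = 35·6 + 30·7 + 15·1 + 60·7 = £855.
Optimal plan:
  P->X: 35 × £2 = £70
  Q->W: 5 × £7 = £35
  Q->X: 25 × £5 = £125
  R->W: 75 × £1 = £75
Optimal cost = £305.
Saving = 855 − 305 = £550.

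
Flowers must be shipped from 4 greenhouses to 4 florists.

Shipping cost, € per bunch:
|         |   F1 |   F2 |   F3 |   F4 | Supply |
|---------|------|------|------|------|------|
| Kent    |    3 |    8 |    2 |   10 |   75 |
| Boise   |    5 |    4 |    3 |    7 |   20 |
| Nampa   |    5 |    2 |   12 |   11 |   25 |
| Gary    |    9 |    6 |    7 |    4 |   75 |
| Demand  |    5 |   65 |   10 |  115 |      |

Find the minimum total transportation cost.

1025

Optimal allocation:
  Kent→F1: 5 × €3 = €15
  Kent→F2: 20 × €8 = €160
  Kent→F3: 10 × €2 = €20
  Kent→F4: 40 × €10 = €400
  Boise→F2: 20 × €4 = €80
  Nampa→F2: 25 × €2 = €50
  Gary→F4: 75 × €4 = €300
Total = 15 + 160 + 20 + 400 + 80 + 50 + 300 = €1025.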